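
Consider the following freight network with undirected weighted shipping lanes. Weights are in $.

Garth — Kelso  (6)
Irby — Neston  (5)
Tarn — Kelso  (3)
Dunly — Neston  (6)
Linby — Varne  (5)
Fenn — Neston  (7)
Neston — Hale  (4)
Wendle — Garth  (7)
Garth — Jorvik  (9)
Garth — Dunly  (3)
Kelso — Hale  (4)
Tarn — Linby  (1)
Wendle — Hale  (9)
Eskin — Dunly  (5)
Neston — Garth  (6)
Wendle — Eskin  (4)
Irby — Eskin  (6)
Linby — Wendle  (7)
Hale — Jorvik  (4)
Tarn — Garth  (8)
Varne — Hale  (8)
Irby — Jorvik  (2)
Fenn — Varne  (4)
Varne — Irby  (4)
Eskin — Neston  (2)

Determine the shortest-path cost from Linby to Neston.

Candidate routes:
Linby - Tarn - Garth - Neston: 1+8+6 = 15
Linby - Wendle - Eskin - Neston: 7+4+2 = 13
Linby - Tarn - Kelso - Hale - Neston: 1+3+4+4 = 12
Linby - Varne - Irby - Neston: 5+4+5 = 14
The minimum is $12 via Linby - Tarn - Kelso - Hale - Neston.

$12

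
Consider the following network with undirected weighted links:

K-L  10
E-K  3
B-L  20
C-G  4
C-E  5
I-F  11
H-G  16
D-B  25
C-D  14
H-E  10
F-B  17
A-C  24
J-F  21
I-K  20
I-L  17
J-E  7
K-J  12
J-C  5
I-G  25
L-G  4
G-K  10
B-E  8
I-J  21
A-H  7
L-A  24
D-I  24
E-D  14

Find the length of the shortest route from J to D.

19

Running Dijkstra from J:
J: 0
C: 5  (via J)
E: 7  (via J)
G: 9  (via C)
K: 10  (via E)
L: 13  (via G)
B: 15  (via E)
H: 17  (via E)
D: 19  (via C)
Shortest route: J → C → D = 19.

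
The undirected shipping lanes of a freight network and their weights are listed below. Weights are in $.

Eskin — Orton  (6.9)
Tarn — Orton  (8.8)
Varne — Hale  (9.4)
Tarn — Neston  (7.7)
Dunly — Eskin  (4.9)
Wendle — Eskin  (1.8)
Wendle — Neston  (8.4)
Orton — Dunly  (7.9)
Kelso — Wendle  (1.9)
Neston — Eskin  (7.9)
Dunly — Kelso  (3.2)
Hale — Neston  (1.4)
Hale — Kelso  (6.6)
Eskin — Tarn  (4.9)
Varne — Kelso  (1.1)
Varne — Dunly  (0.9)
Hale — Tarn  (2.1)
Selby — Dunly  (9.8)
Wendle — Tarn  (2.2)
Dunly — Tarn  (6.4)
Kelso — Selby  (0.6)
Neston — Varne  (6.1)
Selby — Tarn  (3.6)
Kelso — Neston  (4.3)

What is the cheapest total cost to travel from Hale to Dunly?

Running Dijkstra from Hale:
Hale: 0
Neston: 1.4  (via Hale)
Tarn: 2.1  (via Hale)
Wendle: 4.3  (via Tarn)
Selby: 5.7  (via Tarn)
Kelso: 5.7  (via Neston)
Eskin: 6.1  (via Wendle)
Varne: 6.8  (via Kelso)
Dunly: 7.7  (via Varne)
Shortest route: Hale–Neston–Kelso–Varne–Dunly = $7.7.

$7.7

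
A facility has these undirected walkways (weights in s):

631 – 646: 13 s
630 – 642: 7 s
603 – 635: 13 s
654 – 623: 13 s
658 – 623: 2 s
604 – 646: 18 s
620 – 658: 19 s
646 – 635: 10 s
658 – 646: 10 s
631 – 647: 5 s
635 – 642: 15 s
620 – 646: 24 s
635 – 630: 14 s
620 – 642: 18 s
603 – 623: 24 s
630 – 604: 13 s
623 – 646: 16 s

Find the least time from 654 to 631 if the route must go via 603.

Shortest 654→603: 654 → 623 → 603 = 37
Shortest 603→631: 603 → 635 → 646 → 631 = 36
Total via 603: 37 + 36 = 73 s.

73 s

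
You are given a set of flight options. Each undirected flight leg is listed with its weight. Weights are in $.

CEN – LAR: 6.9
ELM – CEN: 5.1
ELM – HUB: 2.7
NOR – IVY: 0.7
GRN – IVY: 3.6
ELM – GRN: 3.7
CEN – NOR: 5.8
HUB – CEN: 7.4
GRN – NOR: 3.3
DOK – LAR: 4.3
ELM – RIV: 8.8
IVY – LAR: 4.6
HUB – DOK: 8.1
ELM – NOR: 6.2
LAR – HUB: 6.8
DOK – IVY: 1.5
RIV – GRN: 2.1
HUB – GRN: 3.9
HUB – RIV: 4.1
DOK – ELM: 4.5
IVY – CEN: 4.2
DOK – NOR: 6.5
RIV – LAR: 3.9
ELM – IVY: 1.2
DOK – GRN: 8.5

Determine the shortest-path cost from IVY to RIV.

$5.7

Running Dijkstra from IVY:
IVY: 0
NOR: 0.7  (via IVY)
ELM: 1.2  (via IVY)
DOK: 1.5  (via IVY)
GRN: 3.6  (via IVY)
HUB: 3.9  (via ELM)
CEN: 4.2  (via IVY)
LAR: 4.6  (via IVY)
RIV: 5.7  (via GRN)
Shortest route: IVY → GRN → RIV = $5.7.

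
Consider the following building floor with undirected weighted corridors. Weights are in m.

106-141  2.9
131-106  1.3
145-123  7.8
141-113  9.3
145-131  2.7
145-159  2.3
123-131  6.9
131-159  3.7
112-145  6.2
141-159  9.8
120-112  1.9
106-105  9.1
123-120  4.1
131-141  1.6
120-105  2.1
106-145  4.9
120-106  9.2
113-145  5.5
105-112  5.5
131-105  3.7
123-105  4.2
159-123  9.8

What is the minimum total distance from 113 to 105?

11.9 m

Running Dijkstra from 113:
113: 0
145: 5.5  (via 113)
159: 7.8  (via 145)
131: 8.2  (via 145)
141: 9.3  (via 113)
106: 9.5  (via 131)
112: 11.7  (via 145)
105: 11.9  (via 131)
Shortest route: 113 → 145 → 131 → 105 = 11.9 m.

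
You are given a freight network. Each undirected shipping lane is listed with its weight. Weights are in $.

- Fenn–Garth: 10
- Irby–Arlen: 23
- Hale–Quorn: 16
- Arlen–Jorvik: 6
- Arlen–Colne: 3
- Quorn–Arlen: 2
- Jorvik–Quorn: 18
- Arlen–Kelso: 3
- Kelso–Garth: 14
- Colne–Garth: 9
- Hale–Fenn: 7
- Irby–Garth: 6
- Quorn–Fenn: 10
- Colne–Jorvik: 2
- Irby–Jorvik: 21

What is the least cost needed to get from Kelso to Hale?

Running Dijkstra from Kelso:
Kelso: 0
Arlen: 3  (via Kelso)
Quorn: 5  (via Arlen)
Colne: 6  (via Arlen)
Jorvik: 8  (via Colne)
Garth: 14  (via Kelso)
Fenn: 15  (via Quorn)
Irby: 20  (via Garth)
Hale: 21  (via Quorn)
Shortest route: Kelso → Arlen → Quorn → Hale = $21.

$21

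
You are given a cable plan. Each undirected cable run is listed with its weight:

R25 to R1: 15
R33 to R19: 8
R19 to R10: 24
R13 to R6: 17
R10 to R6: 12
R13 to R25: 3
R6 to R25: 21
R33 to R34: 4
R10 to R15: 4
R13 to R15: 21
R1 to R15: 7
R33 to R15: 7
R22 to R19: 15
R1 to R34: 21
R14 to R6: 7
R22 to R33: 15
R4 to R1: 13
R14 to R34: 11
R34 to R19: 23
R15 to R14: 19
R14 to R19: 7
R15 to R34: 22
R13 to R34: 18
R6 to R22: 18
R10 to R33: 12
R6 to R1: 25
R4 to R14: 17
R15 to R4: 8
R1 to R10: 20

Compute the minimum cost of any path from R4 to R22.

30

Candidate routes:
R4 → R15 → R33 → R22: 8+7+15 = 30
R4 → R15 → R33 → R19 → R22: 8+7+8+15 = 38
R4 → R14 → R19 → R22: 17+7+15 = 39
Cheapest is R4 → R15 → R33 → R22 at 30.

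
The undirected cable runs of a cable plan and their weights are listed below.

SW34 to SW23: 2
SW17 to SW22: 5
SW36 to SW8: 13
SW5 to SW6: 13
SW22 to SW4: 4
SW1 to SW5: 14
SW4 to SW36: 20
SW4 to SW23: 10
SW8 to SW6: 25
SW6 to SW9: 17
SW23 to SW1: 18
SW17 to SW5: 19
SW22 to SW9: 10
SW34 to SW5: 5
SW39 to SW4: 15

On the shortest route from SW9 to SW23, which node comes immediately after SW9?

SW22

Enumerating some paths:
SW9–SW22–SW4–SW23: 10+4+10 = 24
SW9–SW22–SW17–SW5–SW34–SW23: 10+5+19+5+2 = 41
SW9–SW6–SW5–SW34–SW23: 17+13+5+2 = 37
The minimum is 24 via SW9–SW22–SW4–SW23.
So from SW9 the first move is to SW22.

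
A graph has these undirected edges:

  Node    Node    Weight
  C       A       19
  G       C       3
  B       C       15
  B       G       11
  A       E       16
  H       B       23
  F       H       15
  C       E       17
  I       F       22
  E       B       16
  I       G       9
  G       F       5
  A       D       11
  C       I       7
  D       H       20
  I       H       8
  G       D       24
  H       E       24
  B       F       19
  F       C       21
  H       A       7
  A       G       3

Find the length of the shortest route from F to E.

Settle nodes by increasing distance from F:
F: 0
G: 5  (via F)
A: 8  (via G)
C: 8  (via G)
I: 14  (via G)
H: 15  (via F)
B: 16  (via G)
D: 19  (via A)
E: 24  (via A)
Shortest route: F → G → A → E = 24.

24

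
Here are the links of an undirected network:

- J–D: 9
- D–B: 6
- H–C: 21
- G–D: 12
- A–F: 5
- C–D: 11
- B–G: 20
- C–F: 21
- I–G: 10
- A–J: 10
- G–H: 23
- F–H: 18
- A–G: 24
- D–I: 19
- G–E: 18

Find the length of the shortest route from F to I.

39

Shortest distances from F:
F: 0
A: 5  (via F)
J: 15  (via A)
H: 18  (via F)
C: 21  (via F)
D: 24  (via J)
G: 29  (via A)
B: 30  (via D)
I: 39  (via G)
Shortest route: F–A–G–I = 39.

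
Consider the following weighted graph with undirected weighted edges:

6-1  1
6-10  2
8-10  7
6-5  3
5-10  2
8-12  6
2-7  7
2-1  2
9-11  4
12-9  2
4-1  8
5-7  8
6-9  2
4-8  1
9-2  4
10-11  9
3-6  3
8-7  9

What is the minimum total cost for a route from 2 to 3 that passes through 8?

23

Best 2 to 8: 2–1–4–8 costing 11
Shortest 8→3: 8–10–6–3 = 12
Total via 8: 11 + 12 = 23.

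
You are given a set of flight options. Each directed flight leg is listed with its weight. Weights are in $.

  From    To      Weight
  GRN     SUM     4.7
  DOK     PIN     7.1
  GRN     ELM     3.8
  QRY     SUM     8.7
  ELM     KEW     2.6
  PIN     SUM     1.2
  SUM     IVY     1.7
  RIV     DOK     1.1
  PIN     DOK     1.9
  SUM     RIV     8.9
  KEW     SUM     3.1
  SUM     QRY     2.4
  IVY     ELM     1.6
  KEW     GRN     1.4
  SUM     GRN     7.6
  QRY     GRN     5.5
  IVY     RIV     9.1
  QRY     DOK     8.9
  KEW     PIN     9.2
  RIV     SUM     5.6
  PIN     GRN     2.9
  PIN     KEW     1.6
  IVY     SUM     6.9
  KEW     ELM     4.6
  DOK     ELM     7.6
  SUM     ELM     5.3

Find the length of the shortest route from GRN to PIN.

Settle nodes by increasing distance from GRN:
GRN: 0
ELM: 3.8  (via GRN)
SUM: 4.7  (via GRN)
IVY: 6.4  (via SUM)
KEW: 6.4  (via ELM)
QRY: 7.1  (via SUM)
RIV: 13.6  (via SUM)
DOK: 14.7  (via RIV)
PIN: 15.6  (via KEW)
Shortest route: GRN–ELM–KEW–PIN = $15.6.

$15.6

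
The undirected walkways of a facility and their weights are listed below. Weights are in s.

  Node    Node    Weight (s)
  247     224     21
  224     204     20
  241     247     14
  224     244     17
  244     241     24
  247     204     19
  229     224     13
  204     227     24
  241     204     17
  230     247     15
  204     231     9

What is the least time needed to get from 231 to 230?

43 s

Running Dijkstra from 231:
231: 0
204: 9  (via 231)
241: 26  (via 204)
247: 28  (via 204)
224: 29  (via 204)
227: 33  (via 204)
229: 42  (via 224)
230: 43  (via 247)
Shortest route: 231 → 204 → 247 → 230 = 43 s.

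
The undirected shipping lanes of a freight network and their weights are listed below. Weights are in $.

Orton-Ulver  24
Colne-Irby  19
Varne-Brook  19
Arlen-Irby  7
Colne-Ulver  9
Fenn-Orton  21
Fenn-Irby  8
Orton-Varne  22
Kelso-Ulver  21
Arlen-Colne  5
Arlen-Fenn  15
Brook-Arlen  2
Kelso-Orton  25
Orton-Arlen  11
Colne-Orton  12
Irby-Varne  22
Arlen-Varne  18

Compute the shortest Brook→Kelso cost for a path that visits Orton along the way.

Best Brook to Orton: Brook–Arlen–Orton costing 13
Shortest Orton→Kelso: Orton–Kelso = 25
Total via Orton: 13 + 25 = $38.

$38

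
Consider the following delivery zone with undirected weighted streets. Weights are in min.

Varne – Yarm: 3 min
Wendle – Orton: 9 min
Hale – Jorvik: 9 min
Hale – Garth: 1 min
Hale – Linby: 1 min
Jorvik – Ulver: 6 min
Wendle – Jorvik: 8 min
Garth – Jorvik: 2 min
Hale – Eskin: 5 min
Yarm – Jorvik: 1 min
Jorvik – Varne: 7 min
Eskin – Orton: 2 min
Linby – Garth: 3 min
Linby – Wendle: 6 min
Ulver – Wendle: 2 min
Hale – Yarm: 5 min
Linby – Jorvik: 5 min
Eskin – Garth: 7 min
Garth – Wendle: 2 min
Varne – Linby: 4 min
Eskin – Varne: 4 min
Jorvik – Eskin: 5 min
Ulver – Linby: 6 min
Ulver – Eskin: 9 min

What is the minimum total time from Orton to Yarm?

Running Dijkstra from Orton:
Orton: 0
Eskin: 2  (via Orton)
Varne: 6  (via Eskin)
Hale: 7  (via Eskin)
Jorvik: 7  (via Eskin)
Yarm: 8  (via Jorvik)
Shortest route: Orton → Eskin → Jorvik → Yarm = 8 min.

8 min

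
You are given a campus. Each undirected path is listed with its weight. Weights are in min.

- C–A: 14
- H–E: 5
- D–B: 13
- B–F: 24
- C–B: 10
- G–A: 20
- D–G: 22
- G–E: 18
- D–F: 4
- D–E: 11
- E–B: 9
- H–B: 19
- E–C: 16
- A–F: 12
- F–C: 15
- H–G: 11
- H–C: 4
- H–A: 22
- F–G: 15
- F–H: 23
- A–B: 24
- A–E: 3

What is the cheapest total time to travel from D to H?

16 min

Running Dijkstra from D:
D: 0
F: 4  (via D)
E: 11  (via D)
B: 13  (via D)
A: 14  (via E)
H: 16  (via E)
Shortest route: D → E → H = 16 min.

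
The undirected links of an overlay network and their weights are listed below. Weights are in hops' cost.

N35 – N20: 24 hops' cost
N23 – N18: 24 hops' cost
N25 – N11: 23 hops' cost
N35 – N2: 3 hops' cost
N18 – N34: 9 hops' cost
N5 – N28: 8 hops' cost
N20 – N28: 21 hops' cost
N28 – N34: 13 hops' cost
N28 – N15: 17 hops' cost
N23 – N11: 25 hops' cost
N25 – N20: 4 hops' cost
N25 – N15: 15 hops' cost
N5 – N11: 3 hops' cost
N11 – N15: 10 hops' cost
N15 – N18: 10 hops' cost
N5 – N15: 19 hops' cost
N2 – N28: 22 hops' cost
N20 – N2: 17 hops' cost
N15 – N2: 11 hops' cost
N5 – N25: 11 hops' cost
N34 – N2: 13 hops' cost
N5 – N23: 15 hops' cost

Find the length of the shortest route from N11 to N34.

Running Dijkstra from N11:
N11: 0
N5: 3  (via N11)
N15: 10  (via N11)
N28: 11  (via N5)
N25: 14  (via N5)
N23: 18  (via N5)
N20: 18  (via N25)
N18: 20  (via N15)
N2: 21  (via N15)
N35: 24  (via N2)
N34: 24  (via N28)
Shortest route: N11 → N5 → N28 → N34 = 24 hops' cost.

24 hops' cost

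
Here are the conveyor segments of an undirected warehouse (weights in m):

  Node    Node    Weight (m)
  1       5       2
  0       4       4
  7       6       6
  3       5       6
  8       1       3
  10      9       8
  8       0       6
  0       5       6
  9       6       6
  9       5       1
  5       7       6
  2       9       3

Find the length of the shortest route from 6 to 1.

9 m

Enumerating some paths:
6 → 9 → 5 → 1: 6+1+2 = 9
6 → 7 → 5 → 1: 6+6+2 = 14
Cheapest is 6 → 9 → 5 → 1 at 9 m.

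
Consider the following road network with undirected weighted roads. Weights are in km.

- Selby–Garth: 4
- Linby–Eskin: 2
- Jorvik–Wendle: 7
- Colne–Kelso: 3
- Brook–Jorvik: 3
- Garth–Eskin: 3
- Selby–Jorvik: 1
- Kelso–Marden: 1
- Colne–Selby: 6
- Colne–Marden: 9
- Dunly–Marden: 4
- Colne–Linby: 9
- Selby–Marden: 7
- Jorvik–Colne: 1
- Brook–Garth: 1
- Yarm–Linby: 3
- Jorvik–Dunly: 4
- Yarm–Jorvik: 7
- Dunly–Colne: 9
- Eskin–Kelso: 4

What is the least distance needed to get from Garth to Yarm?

8 km

Enumerating some paths:
Garth - Eskin - Linby - Yarm: 3+2+3 = 8
Garth - Selby - Jorvik - Yarm: 4+1+7 = 12
Garth - Brook - Jorvik - Yarm: 1+3+7 = 11
Cheapest is Garth - Eskin - Linby - Yarm at 8 km.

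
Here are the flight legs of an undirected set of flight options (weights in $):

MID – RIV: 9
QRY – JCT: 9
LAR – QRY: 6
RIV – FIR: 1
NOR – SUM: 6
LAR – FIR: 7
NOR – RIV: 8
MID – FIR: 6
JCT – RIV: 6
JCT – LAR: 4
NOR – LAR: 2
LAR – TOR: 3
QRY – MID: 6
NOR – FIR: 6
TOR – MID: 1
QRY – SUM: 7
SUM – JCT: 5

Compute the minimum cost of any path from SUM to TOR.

Candidate routes:
SUM - QRY - MID - TOR: 7+6+1 = 14
SUM - NOR - LAR - TOR: 6+2+3 = 11
SUM - JCT - LAR - TOR: 5+4+3 = 12
Cheapest is SUM - NOR - LAR - TOR at $11.

$11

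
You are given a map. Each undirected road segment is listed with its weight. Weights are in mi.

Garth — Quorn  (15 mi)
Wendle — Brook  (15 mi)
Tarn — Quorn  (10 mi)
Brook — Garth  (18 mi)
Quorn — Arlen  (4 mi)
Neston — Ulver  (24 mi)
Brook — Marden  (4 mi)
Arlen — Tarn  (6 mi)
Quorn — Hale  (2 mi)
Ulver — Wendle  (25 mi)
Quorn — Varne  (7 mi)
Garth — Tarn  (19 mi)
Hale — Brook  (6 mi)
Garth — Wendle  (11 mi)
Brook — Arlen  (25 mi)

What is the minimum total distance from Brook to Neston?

64 mi

Candidate routes:
Brook–Garth–Wendle–Ulver–Neston: 18+11+25+24 = 78
Brook–Wendle–Ulver–Neston: 15+25+24 = 64
Brook–Hale–Quorn–Tarn–Garth–Wendle–Ulver–Neston: 6+2+10+19+11+25+24 = 97
Brook–Hale–Quorn–Garth–Wendle–Ulver–Neston: 6+2+15+11+25+24 = 83
Cheapest is Brook–Wendle–Ulver–Neston at 64 mi.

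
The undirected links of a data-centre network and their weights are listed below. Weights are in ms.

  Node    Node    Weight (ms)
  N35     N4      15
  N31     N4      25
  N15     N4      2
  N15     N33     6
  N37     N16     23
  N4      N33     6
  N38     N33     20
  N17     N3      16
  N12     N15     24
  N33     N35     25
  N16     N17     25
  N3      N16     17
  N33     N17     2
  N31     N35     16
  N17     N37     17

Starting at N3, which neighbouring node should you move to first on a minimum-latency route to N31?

Candidate routes:
N3 - N17 - N33 - N4 - N31: 16+2+6+25 = 49
N3 - N17 - N33 - N4 - N35 - N31: 16+2+6+15+16 = 55
N3 - N17 - N33 - N15 - N4 - N31: 16+2+6+2+25 = 51
N3 - N17 - N33 - N15 - N4 - N35 - N31: 16+2+6+2+15+16 = 57
Cheapest is N3 - N17 - N33 - N4 - N31 at 49 ms.
So from N3 the first move is to N17.

N17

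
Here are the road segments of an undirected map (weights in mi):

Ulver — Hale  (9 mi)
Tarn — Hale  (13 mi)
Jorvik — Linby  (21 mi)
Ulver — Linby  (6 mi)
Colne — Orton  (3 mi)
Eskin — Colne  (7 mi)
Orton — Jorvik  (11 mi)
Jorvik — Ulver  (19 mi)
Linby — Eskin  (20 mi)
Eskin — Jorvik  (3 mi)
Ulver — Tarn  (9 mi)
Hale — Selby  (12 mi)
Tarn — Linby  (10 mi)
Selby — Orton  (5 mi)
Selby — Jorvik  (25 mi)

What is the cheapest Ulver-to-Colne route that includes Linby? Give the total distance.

Best Ulver to Linby: Ulver → Linby costing 6
Shortest Linby→Colne: Linby → Eskin → Colne = 27
Total via Linby: 6 + 27 = 33 mi.

33 mi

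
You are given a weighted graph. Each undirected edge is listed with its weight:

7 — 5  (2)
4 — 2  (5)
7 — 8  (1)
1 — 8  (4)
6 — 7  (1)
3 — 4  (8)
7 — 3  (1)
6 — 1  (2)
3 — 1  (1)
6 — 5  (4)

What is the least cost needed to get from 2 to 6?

15

Settle nodes by increasing distance from 2:
2: 0
4: 5  (via 2)
3: 13  (via 4)
1: 14  (via 3)
7: 14  (via 3)
6: 15  (via 7)
Shortest route: 2–4–3–7–6 = 15.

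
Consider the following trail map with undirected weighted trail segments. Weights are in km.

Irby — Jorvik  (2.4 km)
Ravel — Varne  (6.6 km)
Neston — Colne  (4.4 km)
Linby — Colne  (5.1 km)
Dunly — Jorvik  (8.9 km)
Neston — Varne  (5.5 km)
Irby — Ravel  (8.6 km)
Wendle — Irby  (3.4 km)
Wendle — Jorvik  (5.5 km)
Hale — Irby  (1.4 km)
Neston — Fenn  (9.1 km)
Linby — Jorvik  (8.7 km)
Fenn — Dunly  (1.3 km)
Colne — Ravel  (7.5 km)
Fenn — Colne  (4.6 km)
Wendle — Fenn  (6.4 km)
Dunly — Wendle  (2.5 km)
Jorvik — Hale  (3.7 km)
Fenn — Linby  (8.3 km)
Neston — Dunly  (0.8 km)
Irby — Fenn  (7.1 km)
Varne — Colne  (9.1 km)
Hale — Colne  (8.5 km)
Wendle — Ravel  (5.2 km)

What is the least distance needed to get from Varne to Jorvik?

Shortest distances from Varne:
Varne: 0
Neston: 5.5  (via Varne)
Dunly: 6.3  (via Neston)
Ravel: 6.6  (via Varne)
Fenn: 7.6  (via Dunly)
Wendle: 8.8  (via Dunly)
Colne: 9.1  (via Varne)
Irby: 12.2  (via Wendle)
Hale: 13.6  (via Irby)
Linby: 14.2  (via Colne)
Jorvik: 14.3  (via Wendle)
Shortest route: Varne → Neston → Dunly → Wendle → Jorvik = 14.3 km.

14.3 km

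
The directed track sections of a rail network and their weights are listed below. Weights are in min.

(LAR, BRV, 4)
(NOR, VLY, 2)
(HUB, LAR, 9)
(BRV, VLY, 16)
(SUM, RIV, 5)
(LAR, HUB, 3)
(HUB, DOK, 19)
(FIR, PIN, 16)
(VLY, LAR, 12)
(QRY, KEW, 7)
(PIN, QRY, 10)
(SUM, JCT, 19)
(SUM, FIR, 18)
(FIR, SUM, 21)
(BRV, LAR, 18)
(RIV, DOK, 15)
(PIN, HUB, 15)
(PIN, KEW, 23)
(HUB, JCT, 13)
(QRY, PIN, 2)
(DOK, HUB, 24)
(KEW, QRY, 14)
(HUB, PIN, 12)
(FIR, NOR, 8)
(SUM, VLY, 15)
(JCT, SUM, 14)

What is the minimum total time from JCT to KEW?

65 min

Candidate routes:
JCT–SUM–FIR–PIN–QRY–KEW: 14+18+16+10+7 = 65
JCT–SUM–VLY–LAR–HUB–PIN–KEW: 14+15+12+3+12+23 = 79
JCT–SUM–FIR–PIN–KEW: 14+18+16+23 = 71
JCT–SUM–VLY–LAR–HUB–PIN–QRY–KEW: 14+15+12+3+12+10+7 = 73
The minimum is 65 min via JCT–SUM–FIR–PIN–QRY–KEW.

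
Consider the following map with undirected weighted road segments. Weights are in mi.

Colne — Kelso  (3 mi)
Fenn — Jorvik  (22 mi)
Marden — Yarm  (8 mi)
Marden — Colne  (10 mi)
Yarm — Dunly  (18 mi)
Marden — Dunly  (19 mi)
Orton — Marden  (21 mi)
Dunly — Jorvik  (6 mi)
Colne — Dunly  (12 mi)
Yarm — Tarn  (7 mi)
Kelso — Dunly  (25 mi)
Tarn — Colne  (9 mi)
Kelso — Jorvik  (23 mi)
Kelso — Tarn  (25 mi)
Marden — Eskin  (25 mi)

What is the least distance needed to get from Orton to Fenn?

Compare a few routes:
Orton–Marden–Dunly–Jorvik–Fenn: 21+19+6+22 = 68
Orton–Marden–Yarm–Dunly–Jorvik–Fenn: 21+8+18+6+22 = 75
Orton–Marden–Colne–Dunly–Jorvik–Fenn: 21+10+12+6+22 = 71
Cheapest is Orton–Marden–Dunly–Jorvik–Fenn at 68 mi.

68 mi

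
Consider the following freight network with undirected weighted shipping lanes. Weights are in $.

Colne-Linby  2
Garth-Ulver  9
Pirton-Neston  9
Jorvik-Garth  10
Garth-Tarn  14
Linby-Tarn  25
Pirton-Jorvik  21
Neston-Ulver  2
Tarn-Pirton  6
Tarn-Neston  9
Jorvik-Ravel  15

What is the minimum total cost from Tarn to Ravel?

Running Dijkstra from Tarn:
Tarn: 0
Pirton: 6  (via Tarn)
Neston: 9  (via Tarn)
Ulver: 11  (via Neston)
Garth: 14  (via Tarn)
Jorvik: 24  (via Garth)
Linby: 25  (via Tarn)
Colne: 27  (via Linby)
Ravel: 39  (via Jorvik)
Shortest route: Tarn–Garth–Jorvik–Ravel = $39.

$39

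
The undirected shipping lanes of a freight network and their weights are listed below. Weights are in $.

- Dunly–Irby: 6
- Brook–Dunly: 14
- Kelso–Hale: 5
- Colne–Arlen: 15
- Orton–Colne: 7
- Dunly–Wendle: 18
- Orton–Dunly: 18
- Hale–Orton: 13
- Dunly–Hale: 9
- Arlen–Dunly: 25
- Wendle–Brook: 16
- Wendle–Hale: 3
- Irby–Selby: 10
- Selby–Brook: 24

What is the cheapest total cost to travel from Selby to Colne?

$41

Shortest distances from Selby:
Selby: 0
Irby: 10  (via Selby)
Dunly: 16  (via Irby)
Brook: 24  (via Selby)
Hale: 25  (via Dunly)
Wendle: 28  (via Hale)
Kelso: 30  (via Hale)
Orton: 34  (via Dunly)
Colne: 41  (via Orton)
Shortest route: Selby–Irby–Dunly–Orton–Colne = $41.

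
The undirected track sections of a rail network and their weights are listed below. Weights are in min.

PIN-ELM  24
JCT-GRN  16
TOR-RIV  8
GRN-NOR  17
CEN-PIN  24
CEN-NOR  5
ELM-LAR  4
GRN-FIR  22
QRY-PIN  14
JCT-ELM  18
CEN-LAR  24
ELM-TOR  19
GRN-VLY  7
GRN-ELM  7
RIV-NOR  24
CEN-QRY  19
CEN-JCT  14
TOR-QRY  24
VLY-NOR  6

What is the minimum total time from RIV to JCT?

Candidate routes:
RIV - NOR - CEN - JCT: 24+5+14 = 43
RIV - TOR - ELM - JCT: 8+19+18 = 45
The minimum is 43 min via RIV - NOR - CEN - JCT.

43 min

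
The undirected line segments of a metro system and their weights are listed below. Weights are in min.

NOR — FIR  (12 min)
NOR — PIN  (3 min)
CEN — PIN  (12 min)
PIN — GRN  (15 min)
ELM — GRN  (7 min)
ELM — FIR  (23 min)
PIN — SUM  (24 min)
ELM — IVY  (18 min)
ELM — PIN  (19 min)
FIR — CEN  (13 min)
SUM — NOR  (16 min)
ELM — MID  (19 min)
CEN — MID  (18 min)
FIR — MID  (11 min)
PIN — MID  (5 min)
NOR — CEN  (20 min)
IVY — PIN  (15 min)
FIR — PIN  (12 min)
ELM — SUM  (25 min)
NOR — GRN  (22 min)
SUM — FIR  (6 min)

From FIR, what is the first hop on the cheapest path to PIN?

PIN

Enumerating some paths:
FIR - PIN: 12 = 12
FIR - NOR - PIN: 12+3 = 15
Cheapest is FIR - PIN at 12 min.
So from FIR the first move is to PIN.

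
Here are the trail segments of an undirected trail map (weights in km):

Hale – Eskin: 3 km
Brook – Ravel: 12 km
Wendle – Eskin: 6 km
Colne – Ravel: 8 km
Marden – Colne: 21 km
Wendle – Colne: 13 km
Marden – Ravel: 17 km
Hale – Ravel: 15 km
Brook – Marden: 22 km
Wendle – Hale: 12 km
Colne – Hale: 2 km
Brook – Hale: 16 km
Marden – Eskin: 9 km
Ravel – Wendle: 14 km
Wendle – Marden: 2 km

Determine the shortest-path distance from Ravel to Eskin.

Compare a few routes:
Ravel - Hale - Eskin: 15+3 = 18
Ravel - Colne - Hale - Eskin: 8+2+3 = 13
The minimum is 13 km via Ravel - Colne - Hale - Eskin.

13 km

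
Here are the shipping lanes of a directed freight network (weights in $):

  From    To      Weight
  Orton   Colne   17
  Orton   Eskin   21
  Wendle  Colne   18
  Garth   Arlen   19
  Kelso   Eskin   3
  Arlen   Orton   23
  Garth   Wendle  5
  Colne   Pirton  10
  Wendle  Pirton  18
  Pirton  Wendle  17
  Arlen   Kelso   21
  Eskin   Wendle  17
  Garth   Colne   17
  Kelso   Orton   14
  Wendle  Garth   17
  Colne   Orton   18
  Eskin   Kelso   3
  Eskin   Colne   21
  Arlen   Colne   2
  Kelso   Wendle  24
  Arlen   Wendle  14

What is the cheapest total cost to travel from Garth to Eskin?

$43

Settle nodes by increasing distance from Garth:
Garth: 0
Wendle: 5  (via Garth)
Colne: 17  (via Garth)
Arlen: 19  (via Garth)
Pirton: 23  (via Wendle)
Orton: 35  (via Colne)
Kelso: 40  (via Arlen)
Eskin: 43  (via Kelso)
Shortest route: Garth–Arlen–Kelso–Eskin = $43.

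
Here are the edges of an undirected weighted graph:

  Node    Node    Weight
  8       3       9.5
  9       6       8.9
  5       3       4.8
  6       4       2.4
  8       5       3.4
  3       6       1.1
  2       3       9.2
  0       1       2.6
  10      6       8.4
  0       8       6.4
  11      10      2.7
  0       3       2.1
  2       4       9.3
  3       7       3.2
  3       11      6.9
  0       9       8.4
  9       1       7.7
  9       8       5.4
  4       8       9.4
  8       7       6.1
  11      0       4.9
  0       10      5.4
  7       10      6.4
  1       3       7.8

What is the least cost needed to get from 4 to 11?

Shortest distances from 4:
4: 0
6: 2.4  (via 4)
3: 3.5  (via 6)
0: 5.6  (via 3)
7: 6.7  (via 3)
1: 8.2  (via 0)
5: 8.3  (via 3)
2: 9.3  (via 4)
8: 9.4  (via 4)
11: 10.4  (via 3)
Shortest route: 4–6–3–11 = 10.4.

10.4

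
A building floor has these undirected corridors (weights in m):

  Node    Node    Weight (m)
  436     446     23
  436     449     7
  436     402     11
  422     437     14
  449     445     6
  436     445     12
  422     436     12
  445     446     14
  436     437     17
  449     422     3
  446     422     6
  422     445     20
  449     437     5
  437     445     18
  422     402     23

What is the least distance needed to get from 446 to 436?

16 m

Running Dijkstra from 446:
446: 0
422: 6  (via 446)
449: 9  (via 422)
445: 14  (via 446)
437: 14  (via 449)
436: 16  (via 449)
Shortest route: 446 → 422 → 449 → 436 = 16 m.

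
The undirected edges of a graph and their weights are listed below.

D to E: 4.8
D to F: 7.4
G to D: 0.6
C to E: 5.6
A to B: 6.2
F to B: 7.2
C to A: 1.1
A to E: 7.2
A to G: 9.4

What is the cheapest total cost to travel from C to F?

Enumerating some paths:
C → A → G → D → F: 1.1+9.4+0.6+7.4 = 18.5
C → A → B → F: 1.1+6.2+7.2 = 14.5
C → E → D → F: 5.6+4.8+7.4 = 17.8
Cheapest is C → A → B → F at 14.5.

14.5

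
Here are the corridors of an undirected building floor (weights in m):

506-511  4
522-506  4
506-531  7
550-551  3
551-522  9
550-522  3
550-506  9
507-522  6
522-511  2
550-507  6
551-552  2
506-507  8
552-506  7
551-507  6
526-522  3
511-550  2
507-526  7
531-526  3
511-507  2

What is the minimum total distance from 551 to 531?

12 m

Settle nodes by increasing distance from 551:
551: 0
552: 2  (via 551)
550: 3  (via 551)
511: 5  (via 550)
522: 6  (via 550)
507: 6  (via 551)
506: 9  (via 552)
526: 9  (via 522)
531: 12  (via 526)
Shortest route: 551–550–522–526–531 = 12 m.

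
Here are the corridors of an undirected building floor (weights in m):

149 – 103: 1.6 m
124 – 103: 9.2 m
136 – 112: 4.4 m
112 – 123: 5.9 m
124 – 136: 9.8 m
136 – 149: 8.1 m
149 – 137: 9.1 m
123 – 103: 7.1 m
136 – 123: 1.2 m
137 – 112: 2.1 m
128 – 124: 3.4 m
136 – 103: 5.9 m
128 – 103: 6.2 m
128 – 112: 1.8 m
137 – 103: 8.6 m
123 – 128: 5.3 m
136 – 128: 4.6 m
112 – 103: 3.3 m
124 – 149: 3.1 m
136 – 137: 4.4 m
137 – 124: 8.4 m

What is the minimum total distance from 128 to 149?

Shortest distances from 128:
128: 0
112: 1.8  (via 128)
124: 3.4  (via 128)
137: 3.9  (via 112)
136: 4.6  (via 128)
103: 5.1  (via 112)
123: 5.3  (via 128)
149: 6.5  (via 124)
Shortest route: 128 → 124 → 149 = 6.5 m.

6.5 m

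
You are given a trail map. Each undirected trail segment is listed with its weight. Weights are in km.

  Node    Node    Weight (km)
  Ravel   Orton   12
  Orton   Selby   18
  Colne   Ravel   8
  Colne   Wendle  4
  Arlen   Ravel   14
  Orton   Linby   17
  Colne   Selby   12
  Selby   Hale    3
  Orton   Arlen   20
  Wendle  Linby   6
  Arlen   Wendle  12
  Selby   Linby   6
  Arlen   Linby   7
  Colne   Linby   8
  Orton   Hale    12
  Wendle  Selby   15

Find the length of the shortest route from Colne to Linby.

8 km

Enumerating some paths:
Colne → Wendle → Linby: 4+6 = 10
Colne → Linby: 8 = 8
Colne → Selby → Linby: 12+6 = 18
Cheapest is Colne → Linby at 8 km.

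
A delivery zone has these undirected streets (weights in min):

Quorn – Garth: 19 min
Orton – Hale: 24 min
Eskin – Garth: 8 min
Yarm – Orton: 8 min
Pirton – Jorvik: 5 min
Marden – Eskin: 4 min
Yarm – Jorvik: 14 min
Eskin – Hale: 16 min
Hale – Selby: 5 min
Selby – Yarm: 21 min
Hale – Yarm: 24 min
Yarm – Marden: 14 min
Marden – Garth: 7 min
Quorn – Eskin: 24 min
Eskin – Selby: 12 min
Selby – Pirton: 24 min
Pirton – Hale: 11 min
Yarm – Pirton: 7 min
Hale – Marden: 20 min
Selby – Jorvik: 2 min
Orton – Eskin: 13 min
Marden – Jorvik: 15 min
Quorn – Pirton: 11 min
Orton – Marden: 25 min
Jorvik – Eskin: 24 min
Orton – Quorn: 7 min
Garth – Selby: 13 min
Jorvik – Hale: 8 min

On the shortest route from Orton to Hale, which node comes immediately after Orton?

Hale

Compare a few routes:
Orton - Yarm - Pirton - Hale: 8+7+11 = 26
Orton - Yarm - Pirton - Jorvik - Selby - Hale: 8+7+5+2+5 = 27
Orton - Yarm - Pirton - Jorvik - Hale: 8+7+5+8 = 28
Orton - Hale: 24 = 24
Cheapest is Orton - Hale at 24 min.
So from Orton the first move is to Hale.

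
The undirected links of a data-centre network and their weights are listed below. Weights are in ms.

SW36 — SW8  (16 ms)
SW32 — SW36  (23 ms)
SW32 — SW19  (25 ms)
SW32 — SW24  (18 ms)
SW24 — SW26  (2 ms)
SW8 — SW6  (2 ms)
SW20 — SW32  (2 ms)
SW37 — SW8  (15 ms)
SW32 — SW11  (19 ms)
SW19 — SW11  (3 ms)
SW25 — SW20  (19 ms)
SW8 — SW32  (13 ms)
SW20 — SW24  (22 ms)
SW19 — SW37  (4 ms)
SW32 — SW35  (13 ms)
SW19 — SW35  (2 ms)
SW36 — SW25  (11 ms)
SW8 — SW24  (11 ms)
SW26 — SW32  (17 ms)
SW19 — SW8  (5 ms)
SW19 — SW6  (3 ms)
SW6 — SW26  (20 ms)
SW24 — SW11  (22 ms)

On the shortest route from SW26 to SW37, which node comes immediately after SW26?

Candidate routes:
SW26 - SW6 - SW19 - SW37: 20+3+4 = 27
SW26 - SW24 - SW8 - SW19 - SW37: 2+11+5+4 = 22
The minimum is 22 ms via SW26 - SW24 - SW8 - SW19 - SW37.
So from SW26 the first move is to SW24.

SW24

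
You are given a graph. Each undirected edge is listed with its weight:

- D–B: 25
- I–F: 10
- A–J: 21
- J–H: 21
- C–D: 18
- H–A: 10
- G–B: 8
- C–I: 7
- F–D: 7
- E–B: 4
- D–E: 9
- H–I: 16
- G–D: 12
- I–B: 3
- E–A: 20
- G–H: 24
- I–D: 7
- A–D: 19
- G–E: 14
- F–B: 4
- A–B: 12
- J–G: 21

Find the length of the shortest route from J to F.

Shortest distances from J:
J: 0
A: 21  (via J)
G: 21  (via J)
H: 21  (via J)
B: 29  (via G)
I: 32  (via B)
D: 33  (via G)
E: 33  (via B)
F: 33  (via B)
Shortest route: J → G → B → F = 33.

33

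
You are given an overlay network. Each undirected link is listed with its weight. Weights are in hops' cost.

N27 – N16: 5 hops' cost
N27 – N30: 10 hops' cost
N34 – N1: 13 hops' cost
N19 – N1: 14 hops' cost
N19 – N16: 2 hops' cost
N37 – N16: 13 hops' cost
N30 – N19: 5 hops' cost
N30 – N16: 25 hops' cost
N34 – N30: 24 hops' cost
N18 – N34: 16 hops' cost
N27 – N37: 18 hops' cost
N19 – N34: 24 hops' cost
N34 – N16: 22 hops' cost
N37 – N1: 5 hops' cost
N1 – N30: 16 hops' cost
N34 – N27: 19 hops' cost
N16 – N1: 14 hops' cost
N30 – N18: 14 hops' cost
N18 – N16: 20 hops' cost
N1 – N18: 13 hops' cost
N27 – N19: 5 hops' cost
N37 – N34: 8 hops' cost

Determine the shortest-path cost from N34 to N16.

Settle nodes by increasing distance from N34:
N34: 0
N37: 8  (via N34)
N1: 13  (via N34)
N18: 16  (via N34)
N27: 19  (via N34)
N16: 21  (via N37)
Shortest route: N34–N37–N16 = 21 hops' cost.

21 hops' cost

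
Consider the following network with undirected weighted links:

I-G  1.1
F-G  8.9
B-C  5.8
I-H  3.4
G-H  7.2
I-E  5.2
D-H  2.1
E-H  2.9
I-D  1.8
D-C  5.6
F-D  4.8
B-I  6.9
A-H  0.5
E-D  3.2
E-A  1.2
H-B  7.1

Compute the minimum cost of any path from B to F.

Enumerating some paths:
B - I - D - F: 6.9+1.8+4.8 = 13.5
B - C - D - F: 5.8+5.6+4.8 = 16.2
B - H - D - F: 7.1+2.1+4.8 = 14
The minimum is 13.5 via B - I - D - F.

13.5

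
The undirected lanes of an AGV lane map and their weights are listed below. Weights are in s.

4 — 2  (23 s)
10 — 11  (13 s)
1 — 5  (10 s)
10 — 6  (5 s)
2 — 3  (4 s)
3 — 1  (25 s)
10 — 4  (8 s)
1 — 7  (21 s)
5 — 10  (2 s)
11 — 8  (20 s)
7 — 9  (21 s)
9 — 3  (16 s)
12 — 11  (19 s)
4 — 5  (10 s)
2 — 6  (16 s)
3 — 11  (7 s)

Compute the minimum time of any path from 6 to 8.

Shortest distances from 6:
6: 0
10: 5  (via 6)
5: 7  (via 10)
4: 13  (via 10)
2: 16  (via 6)
1: 17  (via 5)
11: 18  (via 10)
3: 20  (via 2)
9: 36  (via 3)
12: 37  (via 11)
7: 38  (via 1)
8: 38  (via 11)
Shortest route: 6–10–11–8 = 38 s.

38 s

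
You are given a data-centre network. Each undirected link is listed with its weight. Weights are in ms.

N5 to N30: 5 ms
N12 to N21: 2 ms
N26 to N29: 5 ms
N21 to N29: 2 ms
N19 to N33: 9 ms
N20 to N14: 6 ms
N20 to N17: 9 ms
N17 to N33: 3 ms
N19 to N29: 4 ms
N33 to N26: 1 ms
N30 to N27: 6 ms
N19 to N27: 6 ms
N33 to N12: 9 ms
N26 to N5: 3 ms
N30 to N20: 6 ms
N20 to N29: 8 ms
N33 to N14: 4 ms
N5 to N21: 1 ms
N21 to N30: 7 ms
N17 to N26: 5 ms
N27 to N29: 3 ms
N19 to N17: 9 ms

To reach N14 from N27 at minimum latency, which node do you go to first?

Candidate routes:
N27 → N29 → N26 → N33 → N14: 3+5+1+4 = 13
N27 → N29 → N20 → N14: 3+8+6 = 17
N27 → N29 → N21 → N5 → N26 → N33 → N14: 3+2+1+3+1+4 = 14
Cheapest is N27 → N29 → N26 → N33 → N14 at 13 ms.
So from N27 the first move is to N29.

N29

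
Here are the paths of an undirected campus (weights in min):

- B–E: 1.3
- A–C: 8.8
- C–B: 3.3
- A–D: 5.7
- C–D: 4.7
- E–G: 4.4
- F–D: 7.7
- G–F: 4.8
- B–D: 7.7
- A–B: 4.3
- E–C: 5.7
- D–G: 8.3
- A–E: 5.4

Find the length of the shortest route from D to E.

Enumerating some paths:
D → B → E: 7.7+1.3 = 9
D → A → E: 5.7+5.4 = 11.1
D → C → E: 4.7+5.7 = 10.4
D → C → B → E: 4.7+3.3+1.3 = 9.3
Cheapest is D → B → E at 9 min.

9 min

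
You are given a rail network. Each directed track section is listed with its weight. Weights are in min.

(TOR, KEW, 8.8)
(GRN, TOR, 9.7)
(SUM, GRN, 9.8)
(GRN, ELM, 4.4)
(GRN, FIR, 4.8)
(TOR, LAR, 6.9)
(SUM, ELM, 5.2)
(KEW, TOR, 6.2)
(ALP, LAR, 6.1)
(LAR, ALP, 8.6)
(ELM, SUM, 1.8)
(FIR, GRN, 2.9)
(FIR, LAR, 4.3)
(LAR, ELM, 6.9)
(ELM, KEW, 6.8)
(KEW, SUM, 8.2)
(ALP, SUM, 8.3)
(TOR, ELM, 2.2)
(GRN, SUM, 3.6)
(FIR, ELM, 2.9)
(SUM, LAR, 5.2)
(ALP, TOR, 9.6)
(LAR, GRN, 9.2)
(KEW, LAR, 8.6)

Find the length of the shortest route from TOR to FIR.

Settle nodes by increasing distance from TOR:
TOR: 0
ELM: 2.2  (via TOR)
SUM: 4  (via ELM)
LAR: 6.9  (via TOR)
KEW: 8.8  (via TOR)
GRN: 13.8  (via SUM)
ALP: 15.5  (via LAR)
FIR: 18.6  (via GRN)
Shortest route: TOR → ELM → SUM → GRN → FIR = 18.6 min.

18.6 min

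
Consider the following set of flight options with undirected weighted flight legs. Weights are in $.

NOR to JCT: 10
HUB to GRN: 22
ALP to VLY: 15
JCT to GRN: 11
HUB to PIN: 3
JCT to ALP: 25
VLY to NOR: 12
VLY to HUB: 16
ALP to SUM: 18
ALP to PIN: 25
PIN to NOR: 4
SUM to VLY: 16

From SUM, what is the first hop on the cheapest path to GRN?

VLY

Enumerating some paths:
SUM - VLY - NOR - JCT - GRN: 16+12+10+11 = 49
SUM - VLY - HUB - GRN: 16+16+22 = 54
SUM - ALP - JCT - GRN: 18+25+11 = 54
The minimum is $49 via SUM - VLY - NOR - JCT - GRN.
So from SUM the first move is to VLY.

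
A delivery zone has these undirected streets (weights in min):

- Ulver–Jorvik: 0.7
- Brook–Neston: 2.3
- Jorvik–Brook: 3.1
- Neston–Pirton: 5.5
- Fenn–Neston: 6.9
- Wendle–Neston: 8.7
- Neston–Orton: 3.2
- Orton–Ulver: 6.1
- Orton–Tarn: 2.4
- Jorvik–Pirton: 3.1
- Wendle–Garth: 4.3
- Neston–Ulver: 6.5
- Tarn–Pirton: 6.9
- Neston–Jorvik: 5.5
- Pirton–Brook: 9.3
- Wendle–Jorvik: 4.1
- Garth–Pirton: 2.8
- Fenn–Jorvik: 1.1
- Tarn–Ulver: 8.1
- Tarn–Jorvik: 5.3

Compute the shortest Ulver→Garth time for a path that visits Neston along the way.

Best Ulver to Neston: Ulver → Jorvik → Brook → Neston costing 6.1
Shortest Neston→Garth: Neston → Pirton → Garth = 8.3
Total via Neston: 6.1 + 8.3 = 14.4 min.

14.4 min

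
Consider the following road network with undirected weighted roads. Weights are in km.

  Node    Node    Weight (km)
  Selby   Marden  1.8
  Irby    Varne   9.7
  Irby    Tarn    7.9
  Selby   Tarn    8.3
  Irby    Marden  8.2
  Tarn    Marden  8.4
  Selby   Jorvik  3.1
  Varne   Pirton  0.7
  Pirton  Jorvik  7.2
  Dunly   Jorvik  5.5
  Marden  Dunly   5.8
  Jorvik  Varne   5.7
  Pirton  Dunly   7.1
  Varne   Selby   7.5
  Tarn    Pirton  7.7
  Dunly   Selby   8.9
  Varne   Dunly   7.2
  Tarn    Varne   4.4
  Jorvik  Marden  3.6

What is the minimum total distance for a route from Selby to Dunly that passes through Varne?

14.7 km

Best Selby to Varne: Selby–Varne costing 7.5
Shortest Varne→Dunly: Varne–Dunly = 7.2
Total via Varne: 7.5 + 7.2 = 14.7 km.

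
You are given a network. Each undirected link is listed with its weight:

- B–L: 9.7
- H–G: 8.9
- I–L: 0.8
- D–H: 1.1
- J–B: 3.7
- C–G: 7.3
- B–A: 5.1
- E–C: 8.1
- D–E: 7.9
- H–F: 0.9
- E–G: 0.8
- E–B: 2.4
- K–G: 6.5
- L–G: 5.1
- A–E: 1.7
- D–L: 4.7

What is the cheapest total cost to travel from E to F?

9.9

Enumerating some paths:
E - G - H - F: 0.8+8.9+0.9 = 10.6
E - G - L - D - H - F: 0.8+5.1+4.7+1.1+0.9 = 12.6
E - D - H - F: 7.9+1.1+0.9 = 9.9
E - B - L - D - H - F: 2.4+9.7+4.7+1.1+0.9 = 18.8
The minimum is 9.9 via E - D - H - F.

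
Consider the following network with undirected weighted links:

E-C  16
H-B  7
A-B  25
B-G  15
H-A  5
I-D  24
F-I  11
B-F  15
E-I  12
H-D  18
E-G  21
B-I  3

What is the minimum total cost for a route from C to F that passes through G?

Shortest C→G: C–E–G = 37
Best G to F: G–B–I–F costing 29
Total via G: 37 + 29 = 66.

66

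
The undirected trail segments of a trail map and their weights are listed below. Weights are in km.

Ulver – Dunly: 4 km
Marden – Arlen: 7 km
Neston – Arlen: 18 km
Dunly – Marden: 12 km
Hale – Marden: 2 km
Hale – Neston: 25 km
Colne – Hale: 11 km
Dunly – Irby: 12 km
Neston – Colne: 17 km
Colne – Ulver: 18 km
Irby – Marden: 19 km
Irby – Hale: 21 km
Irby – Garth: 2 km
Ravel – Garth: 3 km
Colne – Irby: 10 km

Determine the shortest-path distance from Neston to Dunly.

37 km

Enumerating some paths:
Neston - Hale - Marden - Dunly: 25+2+12 = 39
Neston - Arlen - Marden - Dunly: 18+7+12 = 37
The minimum is 37 km via Neston - Arlen - Marden - Dunly.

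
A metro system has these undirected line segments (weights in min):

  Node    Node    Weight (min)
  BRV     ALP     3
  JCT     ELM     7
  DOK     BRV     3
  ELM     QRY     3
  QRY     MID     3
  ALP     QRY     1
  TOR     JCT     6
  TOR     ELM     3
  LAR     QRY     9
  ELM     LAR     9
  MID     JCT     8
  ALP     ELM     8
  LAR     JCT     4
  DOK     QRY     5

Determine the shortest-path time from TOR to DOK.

Shortest distances from TOR:
TOR: 0
ELM: 3  (via TOR)
QRY: 6  (via ELM)
JCT: 6  (via TOR)
ALP: 7  (via QRY)
MID: 9  (via QRY)
BRV: 10  (via ALP)
LAR: 10  (via JCT)
DOK: 11  (via QRY)
Shortest route: TOR → ELM → QRY → DOK = 11 min.

11 min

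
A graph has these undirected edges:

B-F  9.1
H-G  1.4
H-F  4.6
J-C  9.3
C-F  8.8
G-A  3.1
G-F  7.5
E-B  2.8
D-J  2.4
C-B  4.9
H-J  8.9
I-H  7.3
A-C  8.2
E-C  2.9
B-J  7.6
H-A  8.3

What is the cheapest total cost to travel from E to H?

15.6

Running Dijkstra from E:
E: 0
B: 2.8  (via E)
C: 2.9  (via E)
J: 10.4  (via B)
A: 11.1  (via C)
F: 11.7  (via C)
D: 12.8  (via J)
G: 14.2  (via A)
H: 15.6  (via G)
Shortest route: E → C → A → G → H = 15.6.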